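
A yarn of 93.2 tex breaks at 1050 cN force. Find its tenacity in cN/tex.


Formula: Tenacity = Breaking force / Linear density
Tenacity = 1050 cN / 93.2 tex
Tenacity = 11.27 cN/tex

11.27 cN/tex


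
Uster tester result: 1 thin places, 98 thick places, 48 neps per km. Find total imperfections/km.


Formula: Total = thin places + thick places + neps
Total = 1 + 98 + 48
Total = 147 imperfections/km

147 imperfections/km


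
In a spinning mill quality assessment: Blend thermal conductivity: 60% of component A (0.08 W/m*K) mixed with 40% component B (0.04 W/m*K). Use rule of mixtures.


Formula: Blend property = (fraction_A * property_A) + (fraction_B * property_B)
Step 1: Contribution A = 60/100 * 0.08 W/m*K = 0.048 W/m*K
Step 2: Contribution B = 40/100 * 0.04 W/m*K = 0.016 W/m*K
Step 3: Blend thermal conductivity = 0.048 + 0.016 = 0.064 W/m*K

0.064 W/m*K


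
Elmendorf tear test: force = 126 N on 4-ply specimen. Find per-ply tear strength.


Formula: Per-ply strength = Total force / Number of plies
Per-ply = 126 N / 4
Per-ply = 31.5 N

31.5 N


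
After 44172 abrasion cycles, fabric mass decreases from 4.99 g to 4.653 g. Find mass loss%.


Formula: Mass loss% = ((m_before - m_after) / m_before) * 100
Step 1: Mass loss = 4.99 - 4.653 = 0.337 g
Step 2: Ratio = 0.337 / 4.99 = 0.0675351
Step 3: Mass loss% = 0.0675351 * 100 = 6.75351% ≈ 6.75%

6.75%


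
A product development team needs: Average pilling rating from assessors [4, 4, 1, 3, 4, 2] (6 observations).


Formula: Mean = sum / count
Sum = 4 + 4 + 1 + 3 + 4 + 2 = 18
Mean = 18 / 6 = 3.0

3.0


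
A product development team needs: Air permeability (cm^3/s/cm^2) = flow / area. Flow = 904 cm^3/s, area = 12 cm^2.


Formula: Air Permeability = Airflow / Test Area
AP = 904 cm^3/s / 12 cm^2
AP = 75.3 cm^3/s/cm^2

75.3 cm^3/s/cm^2


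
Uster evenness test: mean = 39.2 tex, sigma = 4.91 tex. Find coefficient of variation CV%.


Formula: CV% = (standard deviation / mean) * 100
Step 1: Ratio = 4.91 / 39.2 = 0.125255
Step 2: CV% = 0.125255 * 100 = 12.5255% ≈ 12.5%

12.5%


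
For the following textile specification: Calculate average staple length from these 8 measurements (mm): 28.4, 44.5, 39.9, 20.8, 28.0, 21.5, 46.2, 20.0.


Formula: Mean = sum of lengths / count
Sum = 28.4 + 44.5 + 39.9 + 20.8 + 28.0 + 21.5 + 46.2 + 20.0
Sum = 249.3 mm
Mean = 249.3 / 8 = 31.16 mm

31.16 mm


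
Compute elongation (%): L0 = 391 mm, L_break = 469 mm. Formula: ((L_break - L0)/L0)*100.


Formula: Elongation (%) = ((L_break - L0) / L0) * 100
Step 1: Extension = 469 - 391 = 78 mm
Step 2: Elongation = (78 / 391) * 100
Step 3: Elongation = 0.199488 * 100 = 19.9488% ≈ 19.9%

19.9%


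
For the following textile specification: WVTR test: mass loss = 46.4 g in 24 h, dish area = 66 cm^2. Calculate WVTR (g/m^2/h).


Formula: WVTR = mass_loss / (area * time)
Step 1: Convert area: 66 cm^2 = 0.0066 m^2
Step 2: WVTR = 46.4 g / (0.0066 m^2 * 24 h)
Step 3: WVTR = 46.4 / 0.1584 = 292.9 g/m^2/h

292.9 g/m^2/h


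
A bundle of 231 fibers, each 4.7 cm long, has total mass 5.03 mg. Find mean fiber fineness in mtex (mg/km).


Formula: fineness (mtex) = mass (mg) / total length (km) = (mass_mg / total_length_m) * 1000
Step 1: Convert fiber length: 4.7 cm = 0.047 m
Step 2: Total fiber length = 231 * 0.047 = 10.857 m
Step 3: Linear density = 5.03 mg / 10.857 m = 0.4633 mg/m
Step 4: fineness = 0.4633 * 1000 = 463.3 mtex

463.3 mtex


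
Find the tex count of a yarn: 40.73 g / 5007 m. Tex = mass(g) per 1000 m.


Formula: Tex = (mass_g / length_m) * 1000
Substituting: Tex = (40.73 / 5007) * 1000
Intermediate: 40.73 / 5007 = 0.00813461 g/m
Tex = 0.00813461 * 1000 = 8.13 tex

8.13 tex


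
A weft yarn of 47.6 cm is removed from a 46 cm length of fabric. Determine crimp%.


Formula: Crimp% = ((L_yarn - L_fabric) / L_fabric) * 100
Step 1: Extension = 47.6 - 46 = 1.6 cm
Step 2: Crimp% = (1.6 / 46) * 100
Step 3: Crimp% = 0.034783 * 100 = 3.4783% ≈ 3.5%

3.5%


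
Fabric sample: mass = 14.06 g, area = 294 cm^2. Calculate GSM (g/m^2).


Formula: GSM = mass_g / area_m2
Step 1: Convert area: 294 cm^2 = 294 / 10000 = 0.0294 m^2
Step 2: GSM = 14.06 g / 0.0294 m^2 = 478.2 g/m^2

478.2 g/m^2


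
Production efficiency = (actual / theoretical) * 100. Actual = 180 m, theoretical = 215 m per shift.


Formula: Efficiency% = (Actual output / Theoretical output) * 100
Efficiency% = (180 / 215) * 100
Efficiency% = 0.837209 * 100 = 83.7209% ≈ 83.7%

83.7%


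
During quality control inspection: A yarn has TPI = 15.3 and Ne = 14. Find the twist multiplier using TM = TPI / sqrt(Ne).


Formula: TM = TPI / sqrt(Ne)
Step 1: sqrt(Ne) = sqrt(14) = 3.7417
Step 2: TM = 15.3 / 3.7417 = 4.09

4.09 TM


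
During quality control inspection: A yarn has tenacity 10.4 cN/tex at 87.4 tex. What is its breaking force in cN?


Formula: Breaking force = Tenacity * Linear density
F = 10.4 cN/tex * 87.4 tex
F = 908.96 cN

908.96 cN


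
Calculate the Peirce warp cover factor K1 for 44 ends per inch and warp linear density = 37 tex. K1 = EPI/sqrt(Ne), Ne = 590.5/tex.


Formula: K1 = EPI / sqrt(Ne), with Ne = 590.5 / tex_warp
Step 1: Ne = 590.5 / 37 = 15.959
Step 2: sqrt(Ne) = sqrt(15.959) = 3.9949
Step 3: K1 = 44 / 3.9949 = 11.0

11.0


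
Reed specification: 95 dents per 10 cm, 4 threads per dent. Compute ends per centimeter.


Formula: EPC = (dents per 10 cm * ends per dent) / 10
Step 1: Total ends per 10 cm = 95 * 4 = 380
Step 2: EPC = 380 / 10 = 38.0 ends/cm

38.0 ends/cm


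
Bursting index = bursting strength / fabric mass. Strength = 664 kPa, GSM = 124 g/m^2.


Formula: Bursting Index = Bursting Strength / Fabric GSM
BI = 664 kPa / 124 g/m^2
BI = 5.355 kPa/(g/m^2)

5.355 kPa/(g/m^2)


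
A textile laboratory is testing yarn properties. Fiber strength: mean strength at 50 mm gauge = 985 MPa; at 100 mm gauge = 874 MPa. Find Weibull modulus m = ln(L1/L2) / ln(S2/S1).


Formula: m = ln(L1/L2) / ln(S2/S1)
Step 1: ln(L1/L2) = ln(50/100) = -0.69315
Step 2: S2/S1 = 874/985 = 0.88731
Step 3: ln(S2/S1) = ln(0.88731) = -0.11956
Step 4: m = -0.69315 / -0.11956 = 5.80

5.80 (Weibull m)


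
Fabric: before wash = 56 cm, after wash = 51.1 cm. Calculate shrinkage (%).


Formula: Shrinkage% = ((L_before - L_after) / L_before) * 100
Step 1: Shrinkage = 56 - 51.1 = 4.9 cm
Step 2: Shrinkage% = (4.9 / 56) * 100
Step 3: Shrinkage% = 0.0875 * 100 = 8.75% ≈ 8.8%

8.8%


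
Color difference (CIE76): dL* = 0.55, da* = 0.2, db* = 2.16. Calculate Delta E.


Formula: Delta E = sqrt(dL*^2 + da*^2 + db*^2)
Step 1: dL*^2 = 0.55^2 = 0.3025
Step 2: da*^2 = 0.2^2 = 0.04
Step 3: db*^2 = 2.16^2 = 4.6656
Step 4: Sum = 0.3025 + 0.04 + 4.6656 = 5.0081
Step 5: Delta E = sqrt(5.0081) = 2.24

2.24 Delta E


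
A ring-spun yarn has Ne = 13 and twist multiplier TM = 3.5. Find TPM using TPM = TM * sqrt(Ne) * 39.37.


Formula: TPM = TM * sqrt(Ne) * 39.37
Step 1: sqrt(Ne) = sqrt(13) = 3.6056
Step 2: TM * sqrt(Ne) = 3.5 * 3.6056 = 12.6196
Step 3: TPM = 12.6196 * 39.37 = 497 twists/m

497 twists/m


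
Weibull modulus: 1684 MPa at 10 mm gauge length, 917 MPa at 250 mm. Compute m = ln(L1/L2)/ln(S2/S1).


Formula: m = ln(L1/L2) / ln(S2/S1)
Step 1: ln(L1/L2) = ln(10/250) = -3.21888
Step 2: S2/S1 = 917/1684 = 0.54454
Step 3: ln(S2/S1) = ln(0.54454) = -0.60781
Step 4: m = -3.21888 / -0.60781 = 5.30

5.30 (Weibull m)


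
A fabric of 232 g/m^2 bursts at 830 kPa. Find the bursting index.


Formula: Bursting Index = Bursting Strength / Fabric GSM
BI = 830 kPa / 232 g/m^2
BI = 3.578 kPa/(g/m^2)

3.578 kPa/(g/m^2)


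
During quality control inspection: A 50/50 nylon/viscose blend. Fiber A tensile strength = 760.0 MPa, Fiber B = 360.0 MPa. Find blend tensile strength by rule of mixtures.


Formula: Blend property = (fraction_A * property_A) + (fraction_B * property_B)
Step 1: Contribution A = 50/100 * 760.0 MPa = 380.0 MPa
Step 2: Contribution B = 50/100 * 360.0 MPa = 180.0 MPa
Step 3: Blend tensile strength = 380.0 + 180.0 = 560.0 MPa

560.0 MPa


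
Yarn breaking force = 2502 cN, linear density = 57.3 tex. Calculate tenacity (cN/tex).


Formula: Tenacity = Breaking force / Linear density
Tenacity = 2502 cN / 57.3 tex
Tenacity = 43.66 cN/tex

43.66 cN/tex


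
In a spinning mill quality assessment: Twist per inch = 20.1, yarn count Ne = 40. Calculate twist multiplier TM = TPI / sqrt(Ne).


Formula: TM = TPI / sqrt(Ne)
Step 1: sqrt(Ne) = sqrt(40) = 6.3246
Step 2: TM = 20.1 / 6.3246 = 3.18

3.18 TM


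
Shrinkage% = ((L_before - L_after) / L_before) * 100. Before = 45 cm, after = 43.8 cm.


Formula: Shrinkage% = ((L_before - L_after) / L_before) * 100
Step 1: Shrinkage = 45 - 43.8 = 1.2 cm
Step 2: Shrinkage% = (1.2 / 45) * 100
Step 3: Shrinkage% = 0.026667 * 100 = 2.6667% ≈ 2.7%

2.7%


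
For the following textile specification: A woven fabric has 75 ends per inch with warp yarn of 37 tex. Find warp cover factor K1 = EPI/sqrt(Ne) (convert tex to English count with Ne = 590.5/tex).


Formula: K1 = EPI / sqrt(Ne), with Ne = 590.5 / tex_warp
Step 1: Ne = 590.5 / 37 = 15.959
Step 2: sqrt(Ne) = sqrt(15.959) = 3.9949
Step 3: K1 = 75 / 3.9949 = 18.8

18.8


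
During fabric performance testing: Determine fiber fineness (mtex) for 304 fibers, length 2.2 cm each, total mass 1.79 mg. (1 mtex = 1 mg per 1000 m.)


Formula: fineness (mtex) = mass (mg) / total length (km) = (mass_mg / total_length_m) * 1000
Step 1: Convert fiber length: 2.2 cm = 0.022 m
Step 2: Total fiber length = 304 * 0.022 = 6.688 m
Step 3: Linear density = 1.79 mg / 6.688 m = 0.2676 mg/m
Step 4: fineness = 0.2676 * 1000 = 267.6 mtex

267.6 mtex


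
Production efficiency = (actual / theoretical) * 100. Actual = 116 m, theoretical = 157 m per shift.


Formula: Efficiency% = (Actual output / Theoretical output) * 100
Efficiency% = (116 / 157) * 100
Efficiency% = 0.738854 * 100 = 73.8854% ≈ 73.9%

73.9%


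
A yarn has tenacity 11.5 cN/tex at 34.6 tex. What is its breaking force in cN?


Formula: Breaking force = Tenacity * Linear density
F = 11.5 cN/tex * 34.6 tex
F = 397.90 cN

397.90 cN


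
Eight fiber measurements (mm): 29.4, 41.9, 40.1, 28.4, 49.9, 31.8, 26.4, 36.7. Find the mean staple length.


Formula: Mean = sum of lengths / count
Sum = 29.4 + 41.9 + 40.1 + 28.4 + 49.9 + 31.8 + 26.4 + 36.7
Sum = 284.6 mm
Mean = 284.6 / 8 = 35.58 mm

35.58 mm


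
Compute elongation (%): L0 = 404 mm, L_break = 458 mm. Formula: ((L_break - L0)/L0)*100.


Formula: Elongation (%) = ((L_break - L0) / L0) * 100
Step 1: Extension = 458 - 404 = 54 mm
Step 2: Elongation = (54 / 404) * 100
Step 3: Elongation = 0.133663 * 100 = 13.3663% ≈ 13.4%

13.4%


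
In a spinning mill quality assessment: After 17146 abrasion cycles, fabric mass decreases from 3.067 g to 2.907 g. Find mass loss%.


Formula: Mass loss% = ((m_before - m_after) / m_before) * 100
Step 1: Mass loss = 3.067 - 2.907 = 0.16 g
Step 2: Ratio = 0.16 / 3.067 = 0.0521682
Step 3: Mass loss% = 0.0521682 * 100 = 5.21682% ≈ 5.22%

5.22%


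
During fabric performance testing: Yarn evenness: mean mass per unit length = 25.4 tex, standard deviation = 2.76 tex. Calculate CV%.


Formula: CV% = (standard deviation / mean) * 100
Step 1: Ratio = 2.76 / 25.4 = 0.108661
Step 2: CV% = 0.108661 * 100 = 10.8661% ≈ 10.9%

10.9%


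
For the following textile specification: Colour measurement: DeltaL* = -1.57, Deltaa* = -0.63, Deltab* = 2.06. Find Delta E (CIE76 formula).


Formula: Delta E = sqrt(dL*^2 + da*^2 + db*^2)
Step 1: dL*^2 = (-1.57)^2 = 2.4649
Step 2: da*^2 = (-0.63)^2 = 0.3969
Step 3: db*^2 = 2.06^2 = 4.2436
Step 4: Sum = 2.4649 + 0.3969 + 4.2436 = 7.1054
Step 5: Delta E = sqrt(7.1054) = 2.67

2.67 Delta E


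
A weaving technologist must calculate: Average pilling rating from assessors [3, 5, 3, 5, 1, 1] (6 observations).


Formula: Mean = sum / count
Sum = 3 + 5 + 3 + 5 + 1 + 1 = 18
Mean = 18 / 6 = 3.0

3.0


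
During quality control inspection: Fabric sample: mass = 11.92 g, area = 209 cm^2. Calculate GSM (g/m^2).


Formula: GSM = mass_g / area_m2
Step 1: Convert area: 209 cm^2 = 209 / 10000 = 0.0209 m^2
Step 2: GSM = 11.92 g / 0.0209 m^2 = 570.3 g/m^2

570.3 g/m^2


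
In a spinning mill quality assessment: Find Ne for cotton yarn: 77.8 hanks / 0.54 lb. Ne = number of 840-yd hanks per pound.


Formula: Ne = hanks / mass_lb
Substituting: Ne = 77.8 / 0.54
Ne = 144.1

144.1 Ne


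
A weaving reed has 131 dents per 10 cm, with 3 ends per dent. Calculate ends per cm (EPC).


Formula: EPC = (dents per 10 cm * ends per dent) / 10
Step 1: Total ends per 10 cm = 131 * 3 = 393
Step 2: EPC = 393 / 10 = 39.3 ends/cm

39.3 ends/cm


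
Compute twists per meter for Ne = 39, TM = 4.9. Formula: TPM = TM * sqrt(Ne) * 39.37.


Formula: TPM = TM * sqrt(Ne) * 39.37
Step 1: sqrt(Ne) = sqrt(39) = 6.245
Step 2: TM * sqrt(Ne) = 4.9 * 6.245 = 30.6005
Step 3: TPM = 30.6005 * 39.37 = 1205 twists/m

1205 twists/m


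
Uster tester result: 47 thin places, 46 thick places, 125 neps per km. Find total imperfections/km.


Formula: Total = thin places + thick places + neps
Total = 47 + 46 + 125
Total = 218 imperfections/km

218 imperfections/km


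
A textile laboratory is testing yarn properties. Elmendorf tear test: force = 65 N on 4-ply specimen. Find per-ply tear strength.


Formula: Per-ply strength = Total force / Number of plies
Per-ply = 65 N / 4
Per-ply = 16.25 N

16.25 N


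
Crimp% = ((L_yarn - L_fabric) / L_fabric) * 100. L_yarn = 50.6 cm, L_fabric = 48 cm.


Formula: Crimp% = ((L_yarn - L_fabric) / L_fabric) * 100
Step 1: Extension = 50.6 - 48 = 2.6 cm
Step 2: Crimp% = (2.6 / 48) * 100
Step 3: Crimp% = 0.054167 * 100 = 5.4167% ≈ 5.4%

5.4%


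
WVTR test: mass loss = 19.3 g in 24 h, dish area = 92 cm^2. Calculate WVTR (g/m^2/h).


Formula: WVTR = mass_loss / (area * time)
Step 1: Convert area: 92 cm^2 = 0.0092 m^2
Step 2: WVTR = 19.3 g / (0.0092 m^2 * 24 h)
Step 3: WVTR = 19.3 / 0.2208 = 87.4 g/m^2/h

87.4 g/m^2/h


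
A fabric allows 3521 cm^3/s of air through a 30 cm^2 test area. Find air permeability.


Formula: Air Permeability = Airflow / Test Area
AP = 3521 cm^3/s / 30 cm^2
AP = 117.4 cm^3/s/cm^2

117.4 cm^3/s/cm^2


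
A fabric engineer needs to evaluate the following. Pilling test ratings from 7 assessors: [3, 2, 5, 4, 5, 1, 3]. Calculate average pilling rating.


Formula: Mean = sum / count
Sum = 3 + 2 + 5 + 4 + 5 + 1 + 3 = 23
Mean = 23 / 7 = 3.3

3.3


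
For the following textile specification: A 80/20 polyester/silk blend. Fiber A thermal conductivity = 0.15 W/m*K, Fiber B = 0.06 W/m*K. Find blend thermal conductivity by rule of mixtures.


Formula: Blend property = (fraction_A * property_A) + (fraction_B * property_B)
Step 1: Contribution A = 80/100 * 0.15 W/m*K = 0.12 W/m*K
Step 2: Contribution B = 20/100 * 0.06 W/m*K = 0.012 W/m*K
Step 3: Blend thermal conductivity = 0.12 + 0.012 = 0.132 W/m*K

0.132 W/m*K


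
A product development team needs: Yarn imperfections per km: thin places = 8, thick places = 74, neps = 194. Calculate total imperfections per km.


Formula: Total = thin places + thick places + neps
Total = 8 + 74 + 194
Total = 276 imperfections/km

276 imperfections/km


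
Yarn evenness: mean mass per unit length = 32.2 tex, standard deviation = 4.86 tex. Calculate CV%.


Formula: CV% = (standard deviation / mean) * 100
Step 1: Ratio = 4.86 / 32.2 = 0.150932
Step 2: CV% = 0.150932 * 100 = 15.0932% ≈ 15.1%

15.1%


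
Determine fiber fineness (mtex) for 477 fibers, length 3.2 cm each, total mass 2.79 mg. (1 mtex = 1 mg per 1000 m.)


Formula: fineness (mtex) = mass (mg) / total length (km) = (mass_mg / total_length_m) * 1000
Step 1: Convert fiber length: 3.2 cm = 0.032 m
Step 2: Total fiber length = 477 * 0.032 = 15.264 m
Step 3: Linear density = 2.79 mg / 15.264 m = 0.1828 mg/m
Step 4: fineness = 0.1828 * 1000 = 182.8 mtex

182.8 mtex


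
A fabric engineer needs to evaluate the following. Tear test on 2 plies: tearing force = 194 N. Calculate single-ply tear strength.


Formula: Per-ply strength = Total force / Number of plies
Per-ply = 194 N / 2
Per-ply = 97 N

97 N


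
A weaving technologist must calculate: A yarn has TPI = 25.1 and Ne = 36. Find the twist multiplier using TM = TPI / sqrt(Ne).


Formula: TM = TPI / sqrt(Ne)
Step 1: sqrt(Ne) = sqrt(36) = 6
Step 2: TM = 25.1 / 6 = 4.18

4.18 TM


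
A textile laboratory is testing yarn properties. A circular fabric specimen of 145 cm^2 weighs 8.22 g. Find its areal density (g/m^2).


Formula: GSM = mass_g / area_m2
Step 1: Convert area: 145 cm^2 = 145 / 10000 = 0.0145 m^2
Step 2: GSM = 8.22 g / 0.0145 m^2 = 566.9 g/m^2

566.9 g/m^2


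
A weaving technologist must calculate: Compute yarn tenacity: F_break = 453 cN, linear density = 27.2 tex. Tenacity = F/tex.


Formula: Tenacity = Breaking force / Linear density
Tenacity = 453 cN / 27.2 tex
Tenacity = 16.65 cN/tex

16.65 cN/tex


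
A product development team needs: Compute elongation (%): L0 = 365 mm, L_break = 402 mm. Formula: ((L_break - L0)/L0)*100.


Formula: Elongation (%) = ((L_break - L0) / L0) * 100
Step 1: Extension = 402 - 365 = 37 mm
Step 2: Elongation = (37 / 365) * 100
Step 3: Elongation = 0.10137 * 100 = 10.137% ≈ 10.1%

10.1%


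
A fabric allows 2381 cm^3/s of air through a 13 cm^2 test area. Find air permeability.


Formula: Air Permeability = Airflow / Test Area
AP = 2381 cm^3/s / 13 cm^2
AP = 183.2 cm^3/s/cm^2

183.2 cm^3/s/cm^2


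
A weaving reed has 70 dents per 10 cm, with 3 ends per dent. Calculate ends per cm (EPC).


Formula: EPC = (dents per 10 cm * ends per dent) / 10
Step 1: Total ends per 10 cm = 70 * 3 = 210
Step 2: EPC = 210 / 10 = 21.0 ends/cm

21.0 ends/cm


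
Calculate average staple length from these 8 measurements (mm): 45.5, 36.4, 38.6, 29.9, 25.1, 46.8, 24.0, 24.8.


Formula: Mean = sum of lengths / count
Sum = 45.5 + 36.4 + 38.6 + 29.9 + 25.1 + 46.8 + 24.0 + 24.8
Sum = 271.1 mm
Mean = 271.1 / 8 = 33.89 mm

33.89 mm


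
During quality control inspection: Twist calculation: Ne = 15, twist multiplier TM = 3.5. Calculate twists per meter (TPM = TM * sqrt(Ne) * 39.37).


Formula: TPM = TM * sqrt(Ne) * 39.37
Step 1: sqrt(Ne) = sqrt(15) = 3.873
Step 2: TM * sqrt(Ne) = 3.5 * 3.873 = 13.5555
Step 3: TPM = 13.5555 * 39.37 = 534 twists/m

534 twists/m


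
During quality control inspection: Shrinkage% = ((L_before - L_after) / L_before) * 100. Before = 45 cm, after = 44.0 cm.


Formula: Shrinkage% = ((L_before - L_after) / L_before) * 100
Step 1: Shrinkage = 45 - 44.0 = 1.0 cm
Step 2: Shrinkage% = (1.0 / 45) * 100
Step 3: Shrinkage% = 0.022222 * 100 = 2.2222% ≈ 2.2%

2.2%


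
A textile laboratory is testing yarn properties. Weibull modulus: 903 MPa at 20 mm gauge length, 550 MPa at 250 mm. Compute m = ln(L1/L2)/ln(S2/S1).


Formula: m = ln(L1/L2) / ln(S2/S1)
Step 1: ln(L1/L2) = ln(20/250) = -2.52573
Step 2: S2/S1 = 550/903 = 0.60908
Step 3: ln(S2/S1) = ln(0.60908) = -0.49581
Step 4: m = -2.52573 / -0.49581 = 5.09

5.09 (Weibull m)


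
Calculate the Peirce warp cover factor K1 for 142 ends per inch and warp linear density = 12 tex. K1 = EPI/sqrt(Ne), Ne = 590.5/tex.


Formula: K1 = EPI / sqrt(Ne), with Ne = 590.5 / tex_warp
Step 1: Ne = 590.5 / 12 = 49.208
Step 2: sqrt(Ne) = sqrt(49.208) = 7.0148
Step 3: K1 = 142 / 7.0148 = 20.2

20.2


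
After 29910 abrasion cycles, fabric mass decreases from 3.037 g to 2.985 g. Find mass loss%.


Formula: Mass loss% = ((m_before - m_after) / m_before) * 100
Step 1: Mass loss = 3.037 - 2.985 = 0.052 g
Step 2: Ratio = 0.052 / 3.037 = 0.0171222
Step 3: Mass loss% = 0.0171222 * 100 = 1.71222% ≈ 1.71%

1.71%


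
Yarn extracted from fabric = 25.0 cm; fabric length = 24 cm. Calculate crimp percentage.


Formula: Crimp% = ((L_yarn - L_fabric) / L_fabric) * 100
Step 1: Extension = 25.0 - 24 = 1.0 cm
Step 2: Crimp% = (1.0 / 24) * 100
Step 3: Crimp% = 0.041667 * 100 = 4.1667% ≈ 4.2%

4.2%


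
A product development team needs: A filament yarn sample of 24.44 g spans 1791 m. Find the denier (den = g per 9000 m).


Formula: den = (mass_g / length_m) * 9000
Substituting: den = (24.44 / 1791) * 9000
Intermediate: 24.44 / 1791 = 0.01364601 g/m
den = 0.01364601 * 9000 = 122.8 denier

122.8 denier


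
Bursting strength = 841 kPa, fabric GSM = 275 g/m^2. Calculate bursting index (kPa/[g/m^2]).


Formula: Bursting Index = Bursting Strength / Fabric GSM
BI = 841 kPa / 275 g/m^2
BI = 3.058 kPa/(g/m^2)

3.058 kPa/(g/m^2)


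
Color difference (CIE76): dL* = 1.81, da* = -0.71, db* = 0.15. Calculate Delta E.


Formula: Delta E = sqrt(dL*^2 + da*^2 + db*^2)
Step 1: dL*^2 = 1.81^2 = 3.2761
Step 2: da*^2 = (-0.71)^2 = 0.5041
Step 3: db*^2 = 0.15^2 = 0.0225
Step 4: Sum = 3.2761 + 0.5041 + 0.0225 = 3.8027
Step 5: Delta E = sqrt(3.8027) = 1.95

1.95 Delta E


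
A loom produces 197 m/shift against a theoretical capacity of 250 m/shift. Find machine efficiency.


Formula: Efficiency% = (Actual output / Theoretical output) * 100
Efficiency% = (197 / 250) * 100
Efficiency% = 0.788 * 100 = 78.8%

78.8%


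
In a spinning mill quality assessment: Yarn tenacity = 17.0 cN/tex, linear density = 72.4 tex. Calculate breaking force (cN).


Formula: Breaking force = Tenacity * Linear density
F = 17.0 cN/tex * 72.4 tex
F = 1230.80 cN

1230.80 cN


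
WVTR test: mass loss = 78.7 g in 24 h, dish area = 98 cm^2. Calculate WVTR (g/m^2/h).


Formula: WVTR = mass_loss / (area * time)
Step 1: Convert area: 98 cm^2 = 0.0098 m^2
Step 2: WVTR = 78.7 g / (0.0098 m^2 * 24 h)
Step 3: WVTR = 78.7 / 0.2352 = 334.6 g/m^2/h

334.6 g/m^2/h


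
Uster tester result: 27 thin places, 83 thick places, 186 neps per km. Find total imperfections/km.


Formula: Total = thin places + thick places + neps
Total = 27 + 83 + 186
Total = 296 imperfections/km

296 imperfections/km


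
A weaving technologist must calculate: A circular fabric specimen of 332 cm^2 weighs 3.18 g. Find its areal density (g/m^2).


Formula: GSM = mass_g / area_m2
Step 1: Convert area: 332 cm^2 = 332 / 10000 = 0.0332 m^2
Step 2: GSM = 3.18 g / 0.0332 m^2 = 95.8 g/m^2

95.8 g/m^2


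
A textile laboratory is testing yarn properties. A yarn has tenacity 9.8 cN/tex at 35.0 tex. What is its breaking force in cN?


Formula: Breaking force = Tenacity * Linear density
F = 9.8 cN/tex * 35.0 tex
F = 343.00 cN

343.00 cN


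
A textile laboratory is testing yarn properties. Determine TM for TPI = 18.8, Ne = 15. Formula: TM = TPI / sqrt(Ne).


Formula: TM = TPI / sqrt(Ne)
Step 1: sqrt(Ne) = sqrt(15) = 3.873
Step 2: TM = 18.8 / 3.873 = 4.85

4.85 TM


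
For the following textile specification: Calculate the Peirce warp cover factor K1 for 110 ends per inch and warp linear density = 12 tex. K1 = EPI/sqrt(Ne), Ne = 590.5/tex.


Formula: K1 = EPI / sqrt(Ne), with Ne = 590.5 / tex_warp
Step 1: Ne = 590.5 / 12 = 49.208
Step 2: sqrt(Ne) = sqrt(49.208) = 7.0148
Step 3: K1 = 110 / 7.0148 = 15.7

15.7


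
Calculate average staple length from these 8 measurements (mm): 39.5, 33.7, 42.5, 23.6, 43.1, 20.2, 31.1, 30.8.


Formula: Mean = sum of lengths / count
Sum = 39.5 + 33.7 + 42.5 + 23.6 + 43.1 + 20.2 + 31.1 + 30.8
Sum = 264.5 mm
Mean = 264.5 / 8 = 33.06 mm

33.06 mm


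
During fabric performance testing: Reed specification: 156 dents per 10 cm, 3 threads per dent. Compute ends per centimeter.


Formula: EPC = (dents per 10 cm * ends per dent) / 10
Step 1: Total ends per 10 cm = 156 * 3 = 468
Step 2: EPC = 468 / 10 = 46.8 ends/cm

46.8 ends/cm


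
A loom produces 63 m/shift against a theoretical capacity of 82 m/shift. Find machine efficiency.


Formula: Efficiency% = (Actual output / Theoretical output) * 100
Efficiency% = (63 / 82) * 100
Efficiency% = 0.768293 * 100 = 76.8293% ≈ 76.8%

76.8%


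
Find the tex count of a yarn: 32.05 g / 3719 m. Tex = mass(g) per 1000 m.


Formula: Tex = (mass_g / length_m) * 1000
Substituting: Tex = (32.05 / 3719) * 1000
Intermediate: 32.05 / 3719 = 0.00861791 g/m
Tex = 0.00861791 * 1000 = 8.62 tex

8.62 tex


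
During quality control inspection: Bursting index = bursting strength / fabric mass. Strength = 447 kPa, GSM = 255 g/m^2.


Formula: Bursting Index = Bursting Strength / Fabric GSM
BI = 447 kPa / 255 g/m^2
BI = 1.753 kPa/(g/m^2)

1.753 kPa/(g/m^2)


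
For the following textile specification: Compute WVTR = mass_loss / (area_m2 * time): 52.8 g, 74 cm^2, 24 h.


Formula: WVTR = mass_loss / (area * time)
Step 1: Convert area: 74 cm^2 = 0.0074 m^2
Step 2: WVTR = 52.8 g / (0.0074 m^2 * 24 h)
Step 3: WVTR = 52.8 / 0.1776 = 297.3 g/m^2/h

297.3 g/m^2/h


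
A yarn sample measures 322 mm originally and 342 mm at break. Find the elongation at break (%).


Formula: Elongation (%) = ((L_break - L0) / L0) * 100
Step 1: Extension = 342 - 322 = 20 mm
Step 2: Elongation = (20 / 322) * 100
Step 3: Elongation = 0.062112 * 100 = 6.2112% ≈ 6.2%

6.2%


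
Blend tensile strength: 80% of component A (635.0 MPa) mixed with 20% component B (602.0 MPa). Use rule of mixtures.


Formula: Blend property = (fraction_A * property_A) + (fraction_B * property_B)
Step 1: Contribution A = 80/100 * 635.0 MPa = 508.0 MPa
Step 2: Contribution B = 20/100 * 602.0 MPa = 120.4 MPa
Step 3: Blend tensile strength = 508.0 + 120.4 = 628.4 MPa

628.4 MPa


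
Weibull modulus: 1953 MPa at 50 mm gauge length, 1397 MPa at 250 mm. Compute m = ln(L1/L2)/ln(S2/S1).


Formula: m = ln(L1/L2) / ln(S2/S1)
Step 1: ln(L1/L2) = ln(50/250) = -1.60944
Step 2: S2/S1 = 1397/1953 = 0.71531
Step 3: ln(S2/S1) = ln(0.71531) = -0.33504
Step 4: m = -1.60944 / -0.33504 = 4.80

4.80 (Weibull m)


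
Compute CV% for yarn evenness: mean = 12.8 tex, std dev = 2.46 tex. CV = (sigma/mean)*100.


Formula: CV% = (standard deviation / mean) * 100
Step 1: Ratio = 2.46 / 12.8 = 0.192188
Step 2: CV% = 0.192188 * 100 = 19.2188% ≈ 19.2%

19.2%


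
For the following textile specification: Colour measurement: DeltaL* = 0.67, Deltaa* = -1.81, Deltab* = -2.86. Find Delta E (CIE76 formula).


Formula: Delta E = sqrt(dL*^2 + da*^2 + db*^2)
Step 1: dL*^2 = 0.67^2 = 0.4489
Step 2: da*^2 = (-1.81)^2 = 3.2761
Step 3: db*^2 = (-2.86)^2 = 8.1796
Step 4: Sum = 0.4489 + 3.2761 + 8.1796 = 11.9046
Step 5: Delta E = sqrt(11.9046) = 3.45

3.45 Delta E


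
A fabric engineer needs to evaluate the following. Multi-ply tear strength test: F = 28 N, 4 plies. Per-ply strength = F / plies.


Formula: Per-ply strength = Total force / Number of plies
Per-ply = 28 N / 4
Per-ply = 7 N

7 N


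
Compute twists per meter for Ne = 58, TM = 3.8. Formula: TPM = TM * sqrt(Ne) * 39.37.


Formula: TPM = TM * sqrt(Ne) * 39.37
Step 1: sqrt(Ne) = sqrt(58) = 7.6158
Step 2: TM * sqrt(Ne) = 3.8 * 7.6158 = 28.94
Step 3: TPM = 28.94 * 39.37 = 1139 twists/m

1139 twists/m


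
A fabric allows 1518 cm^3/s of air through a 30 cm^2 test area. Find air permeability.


Formula: Air Permeability = Airflow / Test Area
AP = 1518 cm^3/s / 30 cm^2
AP = 50.6 cm^3/s/cm^2

50.6 cm^3/s/cm^2


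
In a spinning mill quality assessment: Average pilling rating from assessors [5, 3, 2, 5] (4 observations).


Formula: Mean = sum / count
Sum = 5 + 3 + 2 + 5 = 15
Mean = 15 / 4 = 3.8

3.8


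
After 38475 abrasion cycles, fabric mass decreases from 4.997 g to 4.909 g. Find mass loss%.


Formula: Mass loss% = ((m_before - m_after) / m_before) * 100
Step 1: Mass loss = 4.997 - 4.909 = 0.088 g
Step 2: Ratio = 0.088 / 4.997 = 0.0176106
Step 3: Mass loss% = 0.0176106 * 100 = 1.76106% ≈ 1.76%

1.76%


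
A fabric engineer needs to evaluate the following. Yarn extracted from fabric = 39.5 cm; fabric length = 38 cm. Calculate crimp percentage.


Formula: Crimp% = ((L_yarn - L_fabric) / L_fabric) * 100
Step 1: Extension = 39.5 - 38 = 1.5 cm
Step 2: Crimp% = (1.5 / 38) * 100
Step 3: Crimp% = 0.039474 * 100 = 3.9474% ≈ 3.9%

3.9%


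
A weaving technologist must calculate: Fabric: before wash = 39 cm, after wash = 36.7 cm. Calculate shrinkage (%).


Formula: Shrinkage% = ((L_before - L_after) / L_before) * 100
Step 1: Shrinkage = 39 - 36.7 = 2.3 cm
Step 2: Shrinkage% = (2.3 / 39) * 100
Step 3: Shrinkage% = 0.058974 * 100 = 5.8974% ≈ 5.9%

5.9%


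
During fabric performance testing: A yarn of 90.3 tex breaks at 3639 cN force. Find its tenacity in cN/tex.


Formula: Tenacity = Breaking force / Linear density
Tenacity = 3639 cN / 90.3 tex
Tenacity = 40.30 cN/tex

40.30 cN/tex


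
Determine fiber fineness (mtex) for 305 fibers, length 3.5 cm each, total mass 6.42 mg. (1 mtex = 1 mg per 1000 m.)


Formula: fineness (mtex) = mass (mg) / total length (km) = (mass_mg / total_length_m) * 1000
Step 1: Convert fiber length: 3.5 cm = 0.035 m
Step 2: Total fiber length = 305 * 0.035 = 10.675 m
Step 3: Linear density = 6.42 mg / 10.675 m = 0.6014 mg/m
Step 4: fineness = 0.6014 * 1000 = 601.4 mtex

601.4 mtex


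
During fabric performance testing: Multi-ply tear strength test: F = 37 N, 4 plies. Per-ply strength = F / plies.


Formula: Per-ply strength = Total force / Number of plies
Per-ply = 37 N / 4
Per-ply = 9.25 N

9.25 N


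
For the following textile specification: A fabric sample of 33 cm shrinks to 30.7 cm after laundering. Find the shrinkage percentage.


Formula: Shrinkage% = ((L_before - L_after) / L_before) * 100
Step 1: Shrinkage = 33 - 30.7 = 2.3 cm
Step 2: Shrinkage% = (2.3 / 33) * 100
Step 3: Shrinkage% = 0.069697 * 100 = 6.9697% ≈ 7.0%

7.0%


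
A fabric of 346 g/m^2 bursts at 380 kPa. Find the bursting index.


Formula: Bursting Index = Bursting Strength / Fabric GSM
BI = 380 kPa / 346 g/m^2
BI = 1.098 kPa/(g/m^2)

1.098 kPa/(g/m^2)


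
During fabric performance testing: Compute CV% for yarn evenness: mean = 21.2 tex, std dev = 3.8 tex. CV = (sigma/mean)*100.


Formula: CV% = (standard deviation / mean) * 100
Step 1: Ratio = 3.8 / 21.2 = 0.179245
Step 2: CV% = 0.179245 * 100 = 17.9245% ≈ 17.9%

17.9%


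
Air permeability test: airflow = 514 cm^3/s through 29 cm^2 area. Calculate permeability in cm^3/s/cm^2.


Formula: Air Permeability = Airflow / Test Area
AP = 514 cm^3/s / 29 cm^2
AP = 17.7 cm^3/s/cm^2

17.7 cm^3/s/cm^2


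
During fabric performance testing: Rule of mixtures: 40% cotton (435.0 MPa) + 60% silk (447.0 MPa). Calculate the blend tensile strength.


Formula: Blend property = (fraction_A * property_A) + (fraction_B * property_B)
Step 1: Contribution A = 40/100 * 435.0 MPa = 174.0 MPa
Step 2: Contribution B = 60/100 * 447.0 MPa = 268.2 MPa
Step 3: Blend tensile strength = 174.0 + 268.2 = 442.2 MPa

442.2 MPa


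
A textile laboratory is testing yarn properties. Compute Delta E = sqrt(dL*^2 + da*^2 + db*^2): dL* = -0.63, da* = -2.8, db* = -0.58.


Formula: Delta E = sqrt(dL*^2 + da*^2 + db*^2)
Step 1: dL*^2 = (-0.63)^2 = 0.3969
Step 2: da*^2 = (-2.8)^2 = 7.84
Step 3: db*^2 = (-0.58)^2 = 0.3364
Step 4: Sum = 0.3969 + 7.84 + 0.3364 = 8.5733
Step 5: Delta E = sqrt(8.5733) = 2.93

2.93 Delta E


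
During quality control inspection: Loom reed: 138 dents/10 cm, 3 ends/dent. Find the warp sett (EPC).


Formula: EPC = (dents per 10 cm * ends per dent) / 10
Step 1: Total ends per 10 cm = 138 * 3 = 414
Step 2: EPC = 414 / 10 = 41.4 ends/cm

41.4 ends/cm


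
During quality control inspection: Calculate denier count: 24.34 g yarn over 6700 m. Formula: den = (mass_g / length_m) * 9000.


Formula: den = (mass_g / length_m) * 9000
Substituting: den = (24.34 / 6700) * 9000
Intermediate: 24.34 / 6700 = 0.00363284 g/m
den = 0.00363284 * 9000 = 32.7 denier

32.7 denier


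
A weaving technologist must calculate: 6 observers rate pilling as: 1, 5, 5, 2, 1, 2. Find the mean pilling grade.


Formula: Mean = sum / count
Sum = 1 + 5 + 5 + 2 + 1 + 2 = 16
Mean = 16 / 6 = 2.7

2.7


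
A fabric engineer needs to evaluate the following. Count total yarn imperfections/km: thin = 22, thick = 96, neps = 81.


Formula: Total = thin places + thick places + neps
Total = 22 + 96 + 81
Total = 199 imperfections/km

199 imperfections/km


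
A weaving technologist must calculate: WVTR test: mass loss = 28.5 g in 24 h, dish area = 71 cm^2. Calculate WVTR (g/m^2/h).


Formula: WVTR = mass_loss / (area * time)
Step 1: Convert area: 71 cm^2 = 0.0071 m^2
Step 2: WVTR = 28.5 g / (0.0071 m^2 * 24 h)
Step 3: WVTR = 28.5 / 0.1704 = 167.3 g/m^2/h

167.3 g/m^2/h


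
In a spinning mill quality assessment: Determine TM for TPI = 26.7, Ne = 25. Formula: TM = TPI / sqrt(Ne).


Formula: TM = TPI / sqrt(Ne)
Step 1: sqrt(Ne) = sqrt(25) = 5
Step 2: TM = 26.7 / 5 = 5.34

5.34 TM


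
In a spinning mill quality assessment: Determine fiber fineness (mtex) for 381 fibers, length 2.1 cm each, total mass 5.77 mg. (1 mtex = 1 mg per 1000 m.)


Formula: fineness (mtex) = mass (mg) / total length (km) = (mass_mg / total_length_m) * 1000
Step 1: Convert fiber length: 2.1 cm = 0.021 m
Step 2: Total fiber length = 381 * 0.021 = 8.001 m
Step 3: Linear density = 5.77 mg / 8.001 m = 0.7212 mg/m
Step 4: fineness = 0.7212 * 1000 = 721.2 mtex

721.2 mtex


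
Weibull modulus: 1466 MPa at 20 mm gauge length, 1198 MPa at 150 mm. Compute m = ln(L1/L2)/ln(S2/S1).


Formula: m = ln(L1/L2) / ln(S2/S1)
Step 1: ln(L1/L2) = ln(20/150) = -2.01490
Step 2: S2/S1 = 1198/1466 = 0.81719
Step 3: ln(S2/S1) = ln(0.81719) = -0.20188
Step 4: m = -2.01490 / -0.20188 = 9.98

9.98 (Weibull m)


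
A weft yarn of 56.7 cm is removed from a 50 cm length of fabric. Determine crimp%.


Formula: Crimp% = ((L_yarn - L_fabric) / L_fabric) * 100
Step 1: Extension = 56.7 - 50 = 6.7 cm
Step 2: Crimp% = (6.7 / 50) * 100
Step 3: Crimp% = 0.134 * 100 = 13.4%

13.4%


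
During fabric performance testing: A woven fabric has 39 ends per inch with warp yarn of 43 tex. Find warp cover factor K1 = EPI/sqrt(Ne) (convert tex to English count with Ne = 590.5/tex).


Formula: K1 = EPI / sqrt(Ne), with Ne = 590.5 / tex_warp
Step 1: Ne = 590.5 / 43 = 13.733
Step 2: sqrt(Ne) = sqrt(13.733) = 3.7058
Step 3: K1 = 39 / 3.7058 = 10.5

10.5


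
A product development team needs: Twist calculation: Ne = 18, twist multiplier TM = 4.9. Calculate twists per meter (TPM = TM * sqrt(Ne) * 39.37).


Formula: TPM = TM * sqrt(Ne) * 39.37
Step 1: sqrt(Ne) = sqrt(18) = 4.2426
Step 2: TM * sqrt(Ne) = 4.9 * 4.2426 = 20.7887
Step 3: TPM = 20.7887 * 39.37 = 818 twists/m

818 twists/m


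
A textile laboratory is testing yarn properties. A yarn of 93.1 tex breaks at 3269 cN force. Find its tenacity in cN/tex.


Formula: Tenacity = Breaking force / Linear density
Tenacity = 3269 cN / 93.1 tex
Tenacity = 35.11 cN/tex

35.11 cN/tex


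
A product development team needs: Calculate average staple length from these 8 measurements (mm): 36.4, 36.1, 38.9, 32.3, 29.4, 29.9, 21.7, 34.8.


Formula: Mean = sum of lengths / count
Sum = 36.4 + 36.1 + 38.9 + 32.3 + 29.4 + 29.9 + 21.7 + 34.8
Sum = 259.5 mm
Mean = 259.5 / 8 = 32.44 mm

32.44 mm


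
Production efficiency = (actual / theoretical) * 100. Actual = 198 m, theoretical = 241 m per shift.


Formula: Efficiency% = (Actual output / Theoretical output) * 100
Efficiency% = (198 / 241) * 100
Efficiency% = 0.821577 * 100 = 82.1577% ≈ 82.2%

82.2%


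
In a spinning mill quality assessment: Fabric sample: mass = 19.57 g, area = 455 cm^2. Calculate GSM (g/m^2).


Formula: GSM = mass_g / area_m2
Step 1: Convert area: 455 cm^2 = 455 / 10000 = 0.0455 m^2
Step 2: GSM = 19.57 g / 0.0455 m^2 = 430.1 g/m^2

430.1 g/m^2


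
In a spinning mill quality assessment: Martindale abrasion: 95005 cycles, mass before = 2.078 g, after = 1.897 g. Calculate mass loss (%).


Formula: Mass loss% = ((m_before - m_after) / m_before) * 100
Step 1: Mass loss = 2.078 - 1.897 = 0.181 g
Step 2: Ratio = 0.181 / 2.078 = 0.087103
Step 3: Mass loss% = 0.087103 * 100 = 8.7103% ≈ 8.71%

8.71%


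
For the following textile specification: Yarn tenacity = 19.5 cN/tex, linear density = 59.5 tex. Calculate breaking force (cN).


Formula: Breaking force = Tenacity * Linear density
F = 19.5 cN/tex * 59.5 tex
F = 1160.25 cN

1160.25 cN


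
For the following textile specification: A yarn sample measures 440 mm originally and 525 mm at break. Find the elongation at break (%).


Formula: Elongation (%) = ((L_break - L0) / L0) * 100
Step 1: Extension = 525 - 440 = 85 mm
Step 2: Elongation = (85 / 440) * 100
Step 3: Elongation = 0.193182 * 100 = 19.3182% ≈ 19.3%

19.3%


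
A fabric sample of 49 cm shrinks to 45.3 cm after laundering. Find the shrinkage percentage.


Formula: Shrinkage% = ((L_before - L_after) / L_before) * 100
Step 1: Shrinkage = 49 - 45.3 = 3.7 cm
Step 2: Shrinkage% = (3.7 / 49) * 100
Step 3: Shrinkage% = 0.07551 * 100 = 7.551% ≈ 7.6%

7.6%


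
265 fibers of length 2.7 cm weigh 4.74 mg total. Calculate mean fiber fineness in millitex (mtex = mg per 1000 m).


Formula: fineness (mtex) = mass (mg) / total length (km) = (mass_mg / total_length_m) * 1000
Step 1: Convert fiber length: 2.7 cm = 0.027 m
Step 2: Total fiber length = 265 * 0.027 = 7.155 m
Step 3: Linear density = 4.74 mg / 7.155 m = 0.6625 mg/m
Step 4: fineness = 0.6625 * 1000 = 662.5 mtex

662.5 mtex


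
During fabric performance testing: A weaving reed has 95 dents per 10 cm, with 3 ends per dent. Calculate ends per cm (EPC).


Formula: EPC = (dents per 10 cm * ends per dent) / 10
Step 1: Total ends per 10 cm = 95 * 3 = 285
Step 2: EPC = 285 / 10 = 28.5 ends/cm

28.5 ends/cm


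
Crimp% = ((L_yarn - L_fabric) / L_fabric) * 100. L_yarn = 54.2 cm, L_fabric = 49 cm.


Formula: Crimp% = ((L_yarn - L_fabric) / L_fabric) * 100
Step 1: Extension = 54.2 - 49 = 5.2 cm
Step 2: Crimp% = (5.2 / 49) * 100
Step 3: Crimp% = 0.106122 * 100 = 10.6122% ≈ 10.6%

10.6%


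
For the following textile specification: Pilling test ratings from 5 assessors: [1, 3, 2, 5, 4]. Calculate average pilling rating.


Formula: Mean = sum / count
Sum = 1 + 3 + 2 + 5 + 4 = 15
Mean = 15 / 5 = 3.0

3.0


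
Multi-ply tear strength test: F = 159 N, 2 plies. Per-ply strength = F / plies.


Formula: Per-ply strength = Total force / Number of plies
Per-ply = 159 N / 2
Per-ply = 79.5 N

79.5 N


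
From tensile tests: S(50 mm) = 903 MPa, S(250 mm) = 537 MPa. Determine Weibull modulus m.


Formula: m = ln(L1/L2) / ln(S2/S1)
Step 1: ln(L1/L2) = ln(50/250) = -1.60944
Step 2: S2/S1 = 537/903 = 0.59468
Step 3: ln(S2/S1) = ln(0.59468) = -0.51973
Step 4: m = -1.60944 / -0.51973 = 3.10

3.10 (Weibull m)


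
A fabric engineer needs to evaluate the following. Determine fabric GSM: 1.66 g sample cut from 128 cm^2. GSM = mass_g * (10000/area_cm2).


Formula: GSM = mass_g / area_m2
Step 1: Convert area: 128 cm^2 = 128 / 10000 = 0.0128 m^2
Step 2: GSM = 1.66 g / 0.0128 m^2 = 129.7 g/m^2

129.7 g/m^2


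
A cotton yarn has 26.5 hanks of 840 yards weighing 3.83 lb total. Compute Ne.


Formula: Ne = hanks / mass_lb
Substituting: Ne = 26.5 / 3.83
Ne = 6.9

6.9 Ne


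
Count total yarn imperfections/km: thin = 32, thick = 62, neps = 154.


Formula: Total = thin places + thick places + neps
Total = 32 + 62 + 154
Total = 248 imperfections/km

248 imperfections/km


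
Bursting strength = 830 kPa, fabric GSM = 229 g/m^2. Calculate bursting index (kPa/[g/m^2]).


Formula: Bursting Index = Bursting Strength / Fabric GSM
BI = 830 kPa / 229 g/m^2
BI = 3.624 kPa/(g/m^2)

3.624 kPa/(g/m^2)


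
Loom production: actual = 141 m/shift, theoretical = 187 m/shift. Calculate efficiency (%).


Formula: Efficiency% = (Actual output / Theoretical output) * 100
Efficiency% = (141 / 187) * 100
Efficiency% = 0.754011 * 100 = 75.4011% ≈ 75.4%

75.4%


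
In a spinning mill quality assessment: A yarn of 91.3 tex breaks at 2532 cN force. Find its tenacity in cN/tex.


Formula: Tenacity = Breaking force / Linear density
Tenacity = 2532 cN / 91.3 tex
Tenacity = 27.73 cN/tex

27.73 cN/tex
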